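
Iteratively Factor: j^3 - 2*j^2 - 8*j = (j - 4)*(j^2 + 2*j) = j*(j - 4)*(j + 2)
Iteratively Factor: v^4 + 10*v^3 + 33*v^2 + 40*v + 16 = (v + 4)*(v^3 + 6*v^2 + 9*v + 4) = (v + 4)^2*(v^2 + 2*v + 1) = (v + 1)*(v + 4)^2*(v + 1)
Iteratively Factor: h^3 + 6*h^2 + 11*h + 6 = (h + 3)*(h^2 + 3*h + 2) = (h + 2)*(h + 3)*(h + 1)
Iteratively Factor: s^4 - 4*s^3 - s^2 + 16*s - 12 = (s - 2)*(s^3 - 2*s^2 - 5*s + 6) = (s - 2)*(s + 2)*(s^2 - 4*s + 3) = (s - 2)*(s - 1)*(s + 2)*(s - 3)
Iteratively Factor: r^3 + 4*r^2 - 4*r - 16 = (r + 4)*(r^2 - 4) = (r + 2)*(r + 4)*(r - 2)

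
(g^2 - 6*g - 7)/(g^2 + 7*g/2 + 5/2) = 2*(g - 7)/(2*g + 5)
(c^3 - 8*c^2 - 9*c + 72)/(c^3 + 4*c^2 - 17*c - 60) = (c^2 - 11*c + 24)/(c^2 + c - 20)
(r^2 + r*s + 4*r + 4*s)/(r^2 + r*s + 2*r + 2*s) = (r + 4)/(r + 2)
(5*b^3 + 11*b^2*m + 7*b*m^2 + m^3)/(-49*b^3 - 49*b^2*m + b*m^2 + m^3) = (-5*b^2 - 6*b*m - m^2)/(49*b^2 - m^2)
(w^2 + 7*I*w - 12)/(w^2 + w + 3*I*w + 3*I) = (w + 4*I)/(w + 1)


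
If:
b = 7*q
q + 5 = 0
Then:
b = -35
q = -5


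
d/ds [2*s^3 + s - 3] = 6*s^2 + 1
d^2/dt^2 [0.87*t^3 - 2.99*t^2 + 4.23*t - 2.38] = 5.22*t - 5.98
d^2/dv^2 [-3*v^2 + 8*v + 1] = -6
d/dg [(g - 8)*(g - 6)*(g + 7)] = 3*g^2 - 14*g - 50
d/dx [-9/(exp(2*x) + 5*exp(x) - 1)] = (18*exp(x) + 45)*exp(x)/(exp(2*x) + 5*exp(x) - 1)^2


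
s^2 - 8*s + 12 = (s - 6)*(s - 2)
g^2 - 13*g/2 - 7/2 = (g - 7)*(g + 1/2)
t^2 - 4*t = t*(t - 4)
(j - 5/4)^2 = j^2 - 5*j/2 + 25/16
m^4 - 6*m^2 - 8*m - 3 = (m - 3)*(m + 1)^3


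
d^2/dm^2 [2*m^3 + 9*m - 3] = 12*m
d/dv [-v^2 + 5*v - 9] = 5 - 2*v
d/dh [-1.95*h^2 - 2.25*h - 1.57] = -3.9*h - 2.25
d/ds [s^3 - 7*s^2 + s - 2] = 3*s^2 - 14*s + 1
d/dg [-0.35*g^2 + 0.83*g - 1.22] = 0.83 - 0.7*g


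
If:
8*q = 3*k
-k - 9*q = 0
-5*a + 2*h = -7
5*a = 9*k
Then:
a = 0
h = -7/2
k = 0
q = 0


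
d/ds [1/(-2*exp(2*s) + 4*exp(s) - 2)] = (exp(s) - 1)*exp(s)/(exp(2*s) - 2*exp(s) + 1)^2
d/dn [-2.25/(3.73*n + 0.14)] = 8.3925/(3.73*n + 0.14)^2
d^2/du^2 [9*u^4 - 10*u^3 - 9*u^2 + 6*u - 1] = 108*u^2 - 60*u - 18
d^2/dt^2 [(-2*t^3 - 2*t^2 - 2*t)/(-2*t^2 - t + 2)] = 4*(7*t^3 + 6*t^2 + 24*t + 6)/(8*t^6 + 12*t^5 - 18*t^4 - 23*t^3 + 18*t^2 + 12*t - 8)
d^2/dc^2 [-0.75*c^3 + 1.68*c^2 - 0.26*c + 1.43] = 3.36 - 4.5*c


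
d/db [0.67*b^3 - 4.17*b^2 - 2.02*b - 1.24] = 2.01*b^2 - 8.34*b - 2.02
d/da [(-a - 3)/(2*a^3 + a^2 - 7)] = (-2*a^3 - a^2 + 2*a*(a + 3)*(3*a + 1) + 7)/(2*a^3 + a^2 - 7)^2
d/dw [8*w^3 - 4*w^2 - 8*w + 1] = 24*w^2 - 8*w - 8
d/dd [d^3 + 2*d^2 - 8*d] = 3*d^2 + 4*d - 8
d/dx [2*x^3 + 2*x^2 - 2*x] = 6*x^2 + 4*x - 2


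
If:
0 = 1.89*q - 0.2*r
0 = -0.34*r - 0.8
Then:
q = -0.25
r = -2.35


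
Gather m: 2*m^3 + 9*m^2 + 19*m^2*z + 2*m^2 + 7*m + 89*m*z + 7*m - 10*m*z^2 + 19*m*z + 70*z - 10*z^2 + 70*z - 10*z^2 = 2*m^3 + m^2*(19*z + 11) + m*(-10*z^2 + 108*z + 14) - 20*z^2 + 140*z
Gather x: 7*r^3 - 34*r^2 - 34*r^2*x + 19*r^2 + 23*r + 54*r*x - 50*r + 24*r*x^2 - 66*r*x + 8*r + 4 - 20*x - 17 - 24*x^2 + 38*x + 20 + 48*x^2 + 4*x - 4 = 7*r^3 - 15*r^2 - 19*r + x^2*(24*r + 24) + x*(-34*r^2 - 12*r + 22) + 3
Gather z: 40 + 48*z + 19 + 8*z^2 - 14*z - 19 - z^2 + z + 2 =7*z^2 + 35*z + 42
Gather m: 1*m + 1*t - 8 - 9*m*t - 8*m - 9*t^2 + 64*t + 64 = m*(-9*t - 7) - 9*t^2 + 65*t + 56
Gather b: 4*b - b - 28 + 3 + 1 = 3*b - 24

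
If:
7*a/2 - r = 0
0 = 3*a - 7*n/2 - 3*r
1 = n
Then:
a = -7/15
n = 1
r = -49/30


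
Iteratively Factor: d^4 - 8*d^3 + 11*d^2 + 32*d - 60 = (d + 2)*(d^3 - 10*d^2 + 31*d - 30) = (d - 5)*(d + 2)*(d^2 - 5*d + 6) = (d - 5)*(d - 2)*(d + 2)*(d - 3)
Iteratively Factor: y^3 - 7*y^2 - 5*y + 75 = (y - 5)*(y^2 - 2*y - 15) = (y - 5)*(y + 3)*(y - 5)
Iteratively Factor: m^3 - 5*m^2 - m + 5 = (m + 1)*(m^2 - 6*m + 5) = (m - 1)*(m + 1)*(m - 5)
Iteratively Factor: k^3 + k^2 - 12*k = (k - 3)*(k^2 + 4*k) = (k - 3)*(k + 4)*(k)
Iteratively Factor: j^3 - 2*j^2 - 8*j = (j - 4)*(j^2 + 2*j) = (j - 4)*(j + 2)*(j)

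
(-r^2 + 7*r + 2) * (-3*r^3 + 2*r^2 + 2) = 3*r^5 - 23*r^4 + 8*r^3 + 2*r^2 + 14*r + 4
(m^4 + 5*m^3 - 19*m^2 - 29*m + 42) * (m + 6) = m^5 + 11*m^4 + 11*m^3 - 143*m^2 - 132*m + 252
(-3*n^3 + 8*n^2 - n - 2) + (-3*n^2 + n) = -3*n^3 + 5*n^2 - 2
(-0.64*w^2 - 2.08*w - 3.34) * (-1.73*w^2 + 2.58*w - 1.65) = 1.1072*w^4 + 1.9472*w^3 + 1.4678*w^2 - 5.1852*w + 5.511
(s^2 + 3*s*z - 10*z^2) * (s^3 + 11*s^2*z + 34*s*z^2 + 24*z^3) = s^5 + 14*s^4*z + 57*s^3*z^2 + 16*s^2*z^3 - 268*s*z^4 - 240*z^5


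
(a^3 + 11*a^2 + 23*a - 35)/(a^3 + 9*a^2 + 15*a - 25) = (a + 7)/(a + 5)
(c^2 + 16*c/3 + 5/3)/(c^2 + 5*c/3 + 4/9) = 3*(c + 5)/(3*c + 4)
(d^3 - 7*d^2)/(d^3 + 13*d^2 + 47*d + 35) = d^2*(d - 7)/(d^3 + 13*d^2 + 47*d + 35)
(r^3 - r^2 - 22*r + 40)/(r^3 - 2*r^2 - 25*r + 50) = (r - 4)/(r - 5)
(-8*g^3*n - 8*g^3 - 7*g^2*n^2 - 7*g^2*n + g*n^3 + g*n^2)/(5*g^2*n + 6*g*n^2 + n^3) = g*(-8*g*n - 8*g + n^2 + n)/(n*(5*g + n))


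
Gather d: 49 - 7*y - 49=-7*y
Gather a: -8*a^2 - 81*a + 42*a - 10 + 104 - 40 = -8*a^2 - 39*a + 54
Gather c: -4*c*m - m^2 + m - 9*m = -4*c*m - m^2 - 8*m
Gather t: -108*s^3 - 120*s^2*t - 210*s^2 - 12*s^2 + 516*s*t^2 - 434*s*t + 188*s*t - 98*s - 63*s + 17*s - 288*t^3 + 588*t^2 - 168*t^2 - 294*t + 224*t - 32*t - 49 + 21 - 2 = -108*s^3 - 222*s^2 - 144*s - 288*t^3 + t^2*(516*s + 420) + t*(-120*s^2 - 246*s - 102) - 30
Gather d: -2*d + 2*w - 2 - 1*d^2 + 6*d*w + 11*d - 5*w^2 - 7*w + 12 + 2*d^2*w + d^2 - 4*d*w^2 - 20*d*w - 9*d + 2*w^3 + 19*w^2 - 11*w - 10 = 2*d^2*w + d*(-4*w^2 - 14*w) + 2*w^3 + 14*w^2 - 16*w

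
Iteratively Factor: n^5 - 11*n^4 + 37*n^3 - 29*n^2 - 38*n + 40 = (n - 2)*(n^4 - 9*n^3 + 19*n^2 + 9*n - 20) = (n - 2)*(n + 1)*(n^3 - 10*n^2 + 29*n - 20) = (n - 4)*(n - 2)*(n + 1)*(n^2 - 6*n + 5) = (n - 4)*(n - 2)*(n - 1)*(n + 1)*(n - 5)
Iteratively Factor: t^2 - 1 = (t - 1)*(t + 1)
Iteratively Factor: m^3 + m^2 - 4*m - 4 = (m + 2)*(m^2 - m - 2) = (m - 2)*(m + 2)*(m + 1)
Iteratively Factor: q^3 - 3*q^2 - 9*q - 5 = (q + 1)*(q^2 - 4*q - 5) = (q - 5)*(q + 1)*(q + 1)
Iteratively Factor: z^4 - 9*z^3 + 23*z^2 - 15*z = (z)*(z^3 - 9*z^2 + 23*z - 15) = z*(z - 3)*(z^2 - 6*z + 5) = z*(z - 5)*(z - 3)*(z - 1)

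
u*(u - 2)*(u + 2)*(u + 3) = u^4 + 3*u^3 - 4*u^2 - 12*u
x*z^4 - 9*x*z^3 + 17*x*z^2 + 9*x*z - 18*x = (z - 6)*(z - 3)*(z - 1)*(x*z + x)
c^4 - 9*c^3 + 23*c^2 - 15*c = c*(c - 5)*(c - 3)*(c - 1)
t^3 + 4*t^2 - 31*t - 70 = (t - 5)*(t + 2)*(t + 7)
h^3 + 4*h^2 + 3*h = h*(h + 1)*(h + 3)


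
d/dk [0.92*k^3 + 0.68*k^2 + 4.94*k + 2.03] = 2.76*k^2 + 1.36*k + 4.94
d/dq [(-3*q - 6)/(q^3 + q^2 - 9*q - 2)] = 3*(-q^3 - q^2 + 9*q + (q + 2)*(3*q^2 + 2*q - 9) + 2)/(q^3 + q^2 - 9*q - 2)^2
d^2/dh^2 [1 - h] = 0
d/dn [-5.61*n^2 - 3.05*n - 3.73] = -11.22*n - 3.05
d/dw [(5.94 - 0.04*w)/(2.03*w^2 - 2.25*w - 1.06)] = (0.0812*w^2 - 24.1164*w + 13.4074)/(4.1209*w^4 - 9.135*w^3 + 0.758900000000001*w^2 + 4.77*w + 1.1236)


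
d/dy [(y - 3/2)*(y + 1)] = 2*y - 1/2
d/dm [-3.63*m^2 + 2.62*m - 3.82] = 2.62 - 7.26*m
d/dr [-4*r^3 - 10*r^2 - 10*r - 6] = -12*r^2 - 20*r - 10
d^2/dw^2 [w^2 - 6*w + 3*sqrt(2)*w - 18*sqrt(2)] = 2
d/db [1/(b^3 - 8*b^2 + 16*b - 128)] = (-3*b^2 + 16*b - 16)/(b^3 - 8*b^2 + 16*b - 128)^2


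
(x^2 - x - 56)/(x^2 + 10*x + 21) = (x - 8)/(x + 3)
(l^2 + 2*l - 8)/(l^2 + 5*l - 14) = (l + 4)/(l + 7)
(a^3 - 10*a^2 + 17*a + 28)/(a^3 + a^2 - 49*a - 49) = (a - 4)/(a + 7)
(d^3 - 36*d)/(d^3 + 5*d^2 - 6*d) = (d - 6)/(d - 1)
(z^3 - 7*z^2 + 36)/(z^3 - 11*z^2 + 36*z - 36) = (z + 2)/(z - 2)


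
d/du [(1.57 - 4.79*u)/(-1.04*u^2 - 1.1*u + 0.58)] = (-4.9816*u^2 + 3.2656*u - 1.0512)/(1.0816*u^4 + 2.288*u^3 + 0.00360000000000027*u^2 - 1.276*u + 0.3364)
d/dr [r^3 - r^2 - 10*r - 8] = 3*r^2 - 2*r - 10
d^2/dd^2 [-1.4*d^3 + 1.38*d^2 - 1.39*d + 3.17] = 2.76 - 8.4*d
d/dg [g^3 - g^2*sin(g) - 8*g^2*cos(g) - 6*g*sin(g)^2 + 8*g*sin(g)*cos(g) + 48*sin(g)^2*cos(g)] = 8*g^2*sin(g) - g^2*cos(g) + 3*g^2 - 2*g*sin(g) - 6*g*sin(2*g) - 16*g*cos(g) + 8*g*cos(2*g) - 12*sin(g) + 4*sin(2*g) + 36*sin(3*g) + 3*cos(2*g) - 3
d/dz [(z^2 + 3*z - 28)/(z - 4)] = 1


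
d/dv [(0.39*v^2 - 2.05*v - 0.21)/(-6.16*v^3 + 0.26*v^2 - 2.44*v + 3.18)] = (2.4024*v^4 - 25.256*v^3 - 4.2994*v^2 + 2.5896*v - 7.0314)/(37.9456*v^6 - 3.2032*v^5 + 30.1284*v^4 - 40.4464*v^3 + 7.6072*v^2 - 15.5184*v + 10.1124)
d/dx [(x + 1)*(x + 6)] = 2*x + 7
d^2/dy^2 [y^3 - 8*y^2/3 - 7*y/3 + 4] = 6*y - 16/3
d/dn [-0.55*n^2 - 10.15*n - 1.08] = -1.1*n - 10.15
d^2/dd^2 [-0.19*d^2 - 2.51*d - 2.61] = -0.380000000000000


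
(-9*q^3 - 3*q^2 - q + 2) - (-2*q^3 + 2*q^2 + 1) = -7*q^3 - 5*q^2 - q + 1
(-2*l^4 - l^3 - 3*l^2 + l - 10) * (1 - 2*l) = 4*l^5 + 5*l^3 - 5*l^2 + 21*l - 10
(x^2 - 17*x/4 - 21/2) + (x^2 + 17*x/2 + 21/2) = 2*x^2 + 17*x/4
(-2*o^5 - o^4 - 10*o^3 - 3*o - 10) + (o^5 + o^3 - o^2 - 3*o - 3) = -o^5 - o^4 - 9*o^3 - o^2 - 6*o - 13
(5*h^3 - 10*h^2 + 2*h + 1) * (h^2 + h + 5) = 5*h^5 - 5*h^4 + 17*h^3 - 47*h^2 + 11*h + 5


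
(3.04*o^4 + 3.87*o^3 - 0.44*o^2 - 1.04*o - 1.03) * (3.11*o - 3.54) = 9.4544*o^5 + 1.2741*o^4 - 15.0682*o^3 - 1.6768*o^2 + 0.4783*o + 3.6462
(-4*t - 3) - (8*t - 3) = -12*t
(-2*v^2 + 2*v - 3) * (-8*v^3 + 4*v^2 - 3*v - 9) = 16*v^5 - 24*v^4 + 38*v^3 - 9*v + 27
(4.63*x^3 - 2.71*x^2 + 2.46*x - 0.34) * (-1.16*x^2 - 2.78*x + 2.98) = -5.3708*x^5 - 9.7278*x^4 + 18.4776*x^3 - 14.5202*x^2 + 8.276*x - 1.0132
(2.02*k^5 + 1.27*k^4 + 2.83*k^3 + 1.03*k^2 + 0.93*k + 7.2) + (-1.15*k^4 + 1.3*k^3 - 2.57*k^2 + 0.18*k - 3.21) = 2.02*k^5 + 0.12*k^4 + 4.13*k^3 - 1.54*k^2 + 1.11*k + 3.99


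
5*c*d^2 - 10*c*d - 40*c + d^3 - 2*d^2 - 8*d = (5*c + d)*(d - 4)*(d + 2)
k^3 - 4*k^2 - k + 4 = (k - 4)*(k - 1)*(k + 1)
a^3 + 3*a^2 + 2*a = a*(a + 1)*(a + 2)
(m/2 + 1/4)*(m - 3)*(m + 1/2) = m^3/2 - m^2 - 11*m/8 - 3/8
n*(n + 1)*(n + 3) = n^3 + 4*n^2 + 3*n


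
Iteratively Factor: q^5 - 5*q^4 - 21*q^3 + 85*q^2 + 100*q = (q + 1)*(q^4 - 6*q^3 - 15*q^2 + 100*q) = (q + 1)*(q + 4)*(q^3 - 10*q^2 + 25*q) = q*(q + 1)*(q + 4)*(q^2 - 10*q + 25) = q*(q - 5)*(q + 1)*(q + 4)*(q - 5)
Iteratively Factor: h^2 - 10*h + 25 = (h - 5)*(h - 5)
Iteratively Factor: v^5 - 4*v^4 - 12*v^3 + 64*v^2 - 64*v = (v - 2)*(v^4 - 2*v^3 - 16*v^2 + 32*v) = (v - 4)*(v - 2)*(v^3 + 2*v^2 - 8*v) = (v - 4)*(v - 2)*(v + 4)*(v^2 - 2*v) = v*(v - 4)*(v - 2)*(v + 4)*(v - 2)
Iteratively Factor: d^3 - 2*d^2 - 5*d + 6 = (d + 2)*(d^2 - 4*d + 3) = (d - 1)*(d + 2)*(d - 3)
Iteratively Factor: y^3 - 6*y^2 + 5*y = (y - 5)*(y^2 - y) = (y - 5)*(y - 1)*(y)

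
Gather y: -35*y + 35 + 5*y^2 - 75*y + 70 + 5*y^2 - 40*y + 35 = 10*y^2 - 150*y + 140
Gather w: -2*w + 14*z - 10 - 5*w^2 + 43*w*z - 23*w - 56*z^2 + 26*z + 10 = -5*w^2 + w*(43*z - 25) - 56*z^2 + 40*z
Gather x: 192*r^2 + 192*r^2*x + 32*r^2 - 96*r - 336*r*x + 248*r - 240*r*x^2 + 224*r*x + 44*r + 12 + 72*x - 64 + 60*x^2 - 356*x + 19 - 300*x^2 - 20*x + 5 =224*r^2 + 196*r + x^2*(-240*r - 240) + x*(192*r^2 - 112*r - 304) - 28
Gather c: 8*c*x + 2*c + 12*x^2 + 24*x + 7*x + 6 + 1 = c*(8*x + 2) + 12*x^2 + 31*x + 7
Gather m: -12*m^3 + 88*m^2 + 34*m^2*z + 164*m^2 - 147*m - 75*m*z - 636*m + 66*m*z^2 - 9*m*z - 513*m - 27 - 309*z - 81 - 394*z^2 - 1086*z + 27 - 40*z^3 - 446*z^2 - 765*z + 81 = -12*m^3 + m^2*(34*z + 252) + m*(66*z^2 - 84*z - 1296) - 40*z^3 - 840*z^2 - 2160*z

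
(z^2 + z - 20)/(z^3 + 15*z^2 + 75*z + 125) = (z - 4)/(z^2 + 10*z + 25)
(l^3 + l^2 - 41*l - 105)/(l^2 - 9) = (l^2 - 2*l - 35)/(l - 3)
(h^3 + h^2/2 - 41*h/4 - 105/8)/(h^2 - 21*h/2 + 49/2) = (h^2 + 4*h + 15/4)/(h - 7)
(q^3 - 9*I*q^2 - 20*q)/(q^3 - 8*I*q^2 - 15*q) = (q - 4*I)/(q - 3*I)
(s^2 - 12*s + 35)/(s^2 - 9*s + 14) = (s - 5)/(s - 2)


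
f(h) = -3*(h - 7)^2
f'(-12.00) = 114.00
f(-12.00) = -1083.00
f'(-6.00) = 78.00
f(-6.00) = -507.00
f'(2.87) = 24.78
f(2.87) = -51.17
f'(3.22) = 22.68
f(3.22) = -42.87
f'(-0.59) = 45.54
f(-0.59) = -172.82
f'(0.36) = 39.84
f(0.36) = -132.27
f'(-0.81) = 46.86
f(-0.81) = -182.99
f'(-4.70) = 70.20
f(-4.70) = -410.67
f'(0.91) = 36.54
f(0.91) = -111.26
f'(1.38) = 33.72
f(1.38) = -94.75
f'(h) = 42 - 6*h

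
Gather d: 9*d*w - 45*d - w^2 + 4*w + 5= d*(9*w - 45) - w^2 + 4*w + 5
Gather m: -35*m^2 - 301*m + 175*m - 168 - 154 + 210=-35*m^2 - 126*m - 112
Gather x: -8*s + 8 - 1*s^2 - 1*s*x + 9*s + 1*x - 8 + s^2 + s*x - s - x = 0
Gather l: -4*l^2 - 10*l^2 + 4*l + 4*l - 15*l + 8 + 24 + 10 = -14*l^2 - 7*l + 42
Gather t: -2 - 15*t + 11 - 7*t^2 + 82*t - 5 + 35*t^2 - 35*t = 28*t^2 + 32*t + 4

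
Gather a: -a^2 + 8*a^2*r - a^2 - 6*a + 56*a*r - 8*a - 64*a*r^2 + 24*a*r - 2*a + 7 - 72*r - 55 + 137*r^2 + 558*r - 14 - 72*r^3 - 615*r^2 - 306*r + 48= a^2*(8*r - 2) + a*(-64*r^2 + 80*r - 16) - 72*r^3 - 478*r^2 + 180*r - 14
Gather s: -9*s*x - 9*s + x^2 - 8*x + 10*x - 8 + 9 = s*(-9*x - 9) + x^2 + 2*x + 1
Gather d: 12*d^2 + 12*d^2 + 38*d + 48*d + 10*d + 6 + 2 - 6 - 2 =24*d^2 + 96*d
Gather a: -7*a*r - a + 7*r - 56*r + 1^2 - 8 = a*(-7*r - 1) - 49*r - 7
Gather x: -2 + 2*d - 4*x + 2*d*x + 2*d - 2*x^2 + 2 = 4*d - 2*x^2 + x*(2*d - 4)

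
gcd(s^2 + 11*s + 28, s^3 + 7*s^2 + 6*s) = 1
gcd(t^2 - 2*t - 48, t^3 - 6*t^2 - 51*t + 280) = t - 8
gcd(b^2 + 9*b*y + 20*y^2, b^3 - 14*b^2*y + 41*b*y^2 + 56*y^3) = 1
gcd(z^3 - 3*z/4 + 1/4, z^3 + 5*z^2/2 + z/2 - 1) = z^2 + z/2 - 1/2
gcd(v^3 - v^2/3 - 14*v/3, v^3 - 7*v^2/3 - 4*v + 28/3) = v^2 - v/3 - 14/3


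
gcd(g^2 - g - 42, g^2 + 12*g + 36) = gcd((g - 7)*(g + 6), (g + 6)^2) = g + 6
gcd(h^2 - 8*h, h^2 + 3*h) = h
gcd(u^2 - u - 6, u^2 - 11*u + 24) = u - 3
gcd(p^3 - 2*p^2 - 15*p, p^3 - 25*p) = p^2 - 5*p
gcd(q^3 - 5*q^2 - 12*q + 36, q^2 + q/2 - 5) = q - 2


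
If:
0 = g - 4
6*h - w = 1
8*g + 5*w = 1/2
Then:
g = 4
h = -53/60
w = -63/10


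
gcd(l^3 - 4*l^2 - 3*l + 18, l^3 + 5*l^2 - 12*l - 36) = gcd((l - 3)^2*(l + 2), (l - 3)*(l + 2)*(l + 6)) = l^2 - l - 6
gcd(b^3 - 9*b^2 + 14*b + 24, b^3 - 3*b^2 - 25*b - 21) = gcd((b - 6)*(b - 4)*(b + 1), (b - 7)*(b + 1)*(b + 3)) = b + 1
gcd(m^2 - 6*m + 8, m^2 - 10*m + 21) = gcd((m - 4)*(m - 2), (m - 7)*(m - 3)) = 1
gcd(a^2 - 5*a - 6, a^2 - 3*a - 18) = a - 6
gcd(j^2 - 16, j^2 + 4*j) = j + 4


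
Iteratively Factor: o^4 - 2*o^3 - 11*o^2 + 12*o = (o - 1)*(o^3 - o^2 - 12*o) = (o - 1)*(o + 3)*(o^2 - 4*o) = (o - 4)*(o - 1)*(o + 3)*(o)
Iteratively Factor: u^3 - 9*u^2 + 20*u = (u)*(u^2 - 9*u + 20) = u*(u - 5)*(u - 4)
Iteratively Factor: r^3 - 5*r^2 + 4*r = (r - 1)*(r^2 - 4*r) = r*(r - 1)*(r - 4)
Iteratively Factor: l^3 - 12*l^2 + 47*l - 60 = (l - 3)*(l^2 - 9*l + 20) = (l - 4)*(l - 3)*(l - 5)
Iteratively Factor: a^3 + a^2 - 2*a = (a + 2)*(a^2 - a) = (a - 1)*(a + 2)*(a)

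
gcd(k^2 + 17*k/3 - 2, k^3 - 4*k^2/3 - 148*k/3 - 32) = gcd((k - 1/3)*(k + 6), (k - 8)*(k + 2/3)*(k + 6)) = k + 6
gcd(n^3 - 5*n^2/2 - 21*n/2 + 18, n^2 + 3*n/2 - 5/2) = 1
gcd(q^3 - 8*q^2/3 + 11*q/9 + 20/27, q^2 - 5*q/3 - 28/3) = 1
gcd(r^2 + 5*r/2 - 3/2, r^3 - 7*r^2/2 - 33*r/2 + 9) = r^2 + 5*r/2 - 3/2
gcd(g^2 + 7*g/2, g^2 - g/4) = g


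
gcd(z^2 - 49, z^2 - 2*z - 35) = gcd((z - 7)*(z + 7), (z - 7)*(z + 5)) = z - 7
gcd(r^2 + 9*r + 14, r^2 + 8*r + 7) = r + 7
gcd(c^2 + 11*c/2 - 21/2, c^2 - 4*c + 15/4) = c - 3/2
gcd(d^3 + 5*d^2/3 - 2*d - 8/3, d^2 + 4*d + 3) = d + 1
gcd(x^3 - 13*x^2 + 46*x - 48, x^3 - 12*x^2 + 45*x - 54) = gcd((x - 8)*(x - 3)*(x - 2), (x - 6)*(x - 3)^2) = x - 3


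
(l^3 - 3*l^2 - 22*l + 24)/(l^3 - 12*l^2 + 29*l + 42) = (l^2 + 3*l - 4)/(l^2 - 6*l - 7)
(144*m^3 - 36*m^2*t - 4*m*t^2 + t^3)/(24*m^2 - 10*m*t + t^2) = 6*m + t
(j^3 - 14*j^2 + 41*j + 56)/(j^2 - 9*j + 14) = (j^2 - 7*j - 8)/(j - 2)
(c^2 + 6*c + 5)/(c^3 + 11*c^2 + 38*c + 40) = (c + 1)/(c^2 + 6*c + 8)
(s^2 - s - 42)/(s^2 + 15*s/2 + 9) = 2*(s - 7)/(2*s + 3)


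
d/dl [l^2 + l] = 2*l + 1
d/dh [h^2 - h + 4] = 2*h - 1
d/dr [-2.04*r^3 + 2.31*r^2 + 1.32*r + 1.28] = -6.12*r^2 + 4.62*r + 1.32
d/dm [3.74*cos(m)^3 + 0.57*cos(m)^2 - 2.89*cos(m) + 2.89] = (-11.22*cos(m)^2 - 1.14*cos(m) + 2.89)*sin(m)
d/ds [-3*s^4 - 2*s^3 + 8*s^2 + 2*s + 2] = -12*s^3 - 6*s^2 + 16*s + 2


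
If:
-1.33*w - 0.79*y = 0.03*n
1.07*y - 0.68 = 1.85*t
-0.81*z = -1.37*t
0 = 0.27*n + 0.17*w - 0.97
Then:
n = 0.387815491379739*z + 3.88545065737367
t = 0.591240875912409*z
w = -0.61594225101488*z - 0.465127514652305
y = 1.02223889760557*z + 0.635514018691589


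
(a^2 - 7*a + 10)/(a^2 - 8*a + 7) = (a^2 - 7*a + 10)/(a^2 - 8*a + 7)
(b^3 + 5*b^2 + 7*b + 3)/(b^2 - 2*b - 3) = (b^2 + 4*b + 3)/(b - 3)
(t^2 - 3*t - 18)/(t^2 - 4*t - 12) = (t + 3)/(t + 2)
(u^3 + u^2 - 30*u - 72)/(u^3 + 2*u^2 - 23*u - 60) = (u - 6)/(u - 5)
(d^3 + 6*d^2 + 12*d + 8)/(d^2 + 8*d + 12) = (d^2 + 4*d + 4)/(d + 6)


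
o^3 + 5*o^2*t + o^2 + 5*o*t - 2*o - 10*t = (o - 1)*(o + 2)*(o + 5*t)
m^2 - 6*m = m*(m - 6)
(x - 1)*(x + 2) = x^2 + x - 2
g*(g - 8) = g^2 - 8*g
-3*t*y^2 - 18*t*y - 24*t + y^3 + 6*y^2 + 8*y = (-3*t + y)*(y + 2)*(y + 4)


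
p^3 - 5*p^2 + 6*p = p*(p - 3)*(p - 2)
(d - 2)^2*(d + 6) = d^3 + 2*d^2 - 20*d + 24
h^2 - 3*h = h*(h - 3)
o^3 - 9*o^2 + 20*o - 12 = (o - 6)*(o - 2)*(o - 1)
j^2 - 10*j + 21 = (j - 7)*(j - 3)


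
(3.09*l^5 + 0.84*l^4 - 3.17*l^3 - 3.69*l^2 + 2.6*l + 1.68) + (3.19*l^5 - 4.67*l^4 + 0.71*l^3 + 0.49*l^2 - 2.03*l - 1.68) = 6.28*l^5 - 3.83*l^4 - 2.46*l^3 - 3.2*l^2 + 0.57*l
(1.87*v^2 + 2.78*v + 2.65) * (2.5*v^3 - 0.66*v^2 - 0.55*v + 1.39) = 4.675*v^5 + 5.7158*v^4 + 3.7617*v^3 - 0.6787*v^2 + 2.4067*v + 3.6835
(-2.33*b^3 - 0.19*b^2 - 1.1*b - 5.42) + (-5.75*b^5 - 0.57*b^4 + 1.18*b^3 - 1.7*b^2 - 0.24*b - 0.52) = -5.75*b^5 - 0.57*b^4 - 1.15*b^3 - 1.89*b^2 - 1.34*b - 5.94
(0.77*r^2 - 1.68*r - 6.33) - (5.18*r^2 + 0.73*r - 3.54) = -4.41*r^2 - 2.41*r - 2.79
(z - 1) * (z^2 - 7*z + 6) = z^3 - 8*z^2 + 13*z - 6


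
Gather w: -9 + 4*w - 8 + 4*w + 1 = 8*w - 16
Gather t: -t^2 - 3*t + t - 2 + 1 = -t^2 - 2*t - 1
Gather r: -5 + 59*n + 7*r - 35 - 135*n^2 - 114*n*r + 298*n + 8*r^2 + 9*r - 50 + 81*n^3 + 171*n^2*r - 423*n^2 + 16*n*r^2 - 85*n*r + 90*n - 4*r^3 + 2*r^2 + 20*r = 81*n^3 - 558*n^2 + 447*n - 4*r^3 + r^2*(16*n + 10) + r*(171*n^2 - 199*n + 36) - 90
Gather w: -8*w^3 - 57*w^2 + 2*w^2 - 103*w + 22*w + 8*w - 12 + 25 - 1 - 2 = -8*w^3 - 55*w^2 - 73*w + 10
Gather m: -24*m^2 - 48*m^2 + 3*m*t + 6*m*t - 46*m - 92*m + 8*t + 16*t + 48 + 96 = -72*m^2 + m*(9*t - 138) + 24*t + 144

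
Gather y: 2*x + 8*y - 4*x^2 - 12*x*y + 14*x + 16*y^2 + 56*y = -4*x^2 + 16*x + 16*y^2 + y*(64 - 12*x)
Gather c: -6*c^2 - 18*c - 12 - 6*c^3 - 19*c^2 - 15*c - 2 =-6*c^3 - 25*c^2 - 33*c - 14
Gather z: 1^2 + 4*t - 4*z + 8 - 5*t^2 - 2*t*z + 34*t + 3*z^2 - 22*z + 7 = -5*t^2 + 38*t + 3*z^2 + z*(-2*t - 26) + 16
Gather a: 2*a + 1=2*a + 1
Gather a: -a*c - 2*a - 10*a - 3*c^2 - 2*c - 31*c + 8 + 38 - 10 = a*(-c - 12) - 3*c^2 - 33*c + 36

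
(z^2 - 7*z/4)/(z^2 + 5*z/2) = (4*z - 7)/(2*(2*z + 5))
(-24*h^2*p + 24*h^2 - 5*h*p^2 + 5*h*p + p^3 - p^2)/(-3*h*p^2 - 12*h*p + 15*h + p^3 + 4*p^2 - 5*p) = (-24*h^2 - 5*h*p + p^2)/(-3*h*p - 15*h + p^2 + 5*p)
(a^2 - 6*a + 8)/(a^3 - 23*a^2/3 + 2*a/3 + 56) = 3*(a - 2)/(3*a^2 - 11*a - 42)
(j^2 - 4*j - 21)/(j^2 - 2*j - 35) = (j + 3)/(j + 5)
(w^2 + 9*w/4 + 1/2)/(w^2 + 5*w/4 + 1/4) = (w + 2)/(w + 1)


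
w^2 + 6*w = w*(w + 6)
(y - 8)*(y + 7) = y^2 - y - 56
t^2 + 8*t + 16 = (t + 4)^2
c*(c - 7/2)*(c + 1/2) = c^3 - 3*c^2 - 7*c/4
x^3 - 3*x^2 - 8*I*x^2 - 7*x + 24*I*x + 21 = (x - 3)*(x - 7*I)*(x - I)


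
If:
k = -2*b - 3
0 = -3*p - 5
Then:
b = -k/2 - 3/2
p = -5/3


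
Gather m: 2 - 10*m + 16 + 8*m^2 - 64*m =8*m^2 - 74*m + 18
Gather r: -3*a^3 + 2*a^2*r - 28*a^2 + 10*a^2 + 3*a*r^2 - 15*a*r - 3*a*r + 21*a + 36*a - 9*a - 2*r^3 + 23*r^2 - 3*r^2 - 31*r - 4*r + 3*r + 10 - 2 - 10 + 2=-3*a^3 - 18*a^2 + 48*a - 2*r^3 + r^2*(3*a + 20) + r*(2*a^2 - 18*a - 32)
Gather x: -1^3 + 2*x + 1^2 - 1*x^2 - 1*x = -x^2 + x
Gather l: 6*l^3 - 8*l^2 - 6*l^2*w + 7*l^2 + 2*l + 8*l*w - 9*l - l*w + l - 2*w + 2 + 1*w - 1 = 6*l^3 + l^2*(-6*w - 1) + l*(7*w - 6) - w + 1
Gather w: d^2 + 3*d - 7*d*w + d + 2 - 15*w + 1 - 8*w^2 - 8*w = d^2 + 4*d - 8*w^2 + w*(-7*d - 23) + 3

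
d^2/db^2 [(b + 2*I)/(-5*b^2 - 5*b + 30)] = 2*(-(b + 2*I)*(2*b + 1)^2 + (3*b + 1 + 2*I)*(b^2 + b - 6))/(5*(b^2 + b - 6)^3)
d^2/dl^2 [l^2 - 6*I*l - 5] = 2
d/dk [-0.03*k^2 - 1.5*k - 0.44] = -0.06*k - 1.5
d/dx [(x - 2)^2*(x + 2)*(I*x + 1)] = 4*I*x^3 + x^2*(3 - 6*I) + x*(-4 - 8*I) - 4 + 8*I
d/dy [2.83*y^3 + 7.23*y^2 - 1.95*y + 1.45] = 8.49*y^2 + 14.46*y - 1.95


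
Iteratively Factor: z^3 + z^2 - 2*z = (z - 1)*(z^2 + 2*z) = (z - 1)*(z + 2)*(z)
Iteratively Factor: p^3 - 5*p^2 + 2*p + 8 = (p - 4)*(p^2 - p - 2) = (p - 4)*(p - 2)*(p + 1)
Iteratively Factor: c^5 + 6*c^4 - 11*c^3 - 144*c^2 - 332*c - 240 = (c + 4)*(c^4 + 2*c^3 - 19*c^2 - 68*c - 60) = (c - 5)*(c + 4)*(c^3 + 7*c^2 + 16*c + 12) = (c - 5)*(c + 2)*(c + 4)*(c^2 + 5*c + 6) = (c - 5)*(c + 2)*(c + 3)*(c + 4)*(c + 2)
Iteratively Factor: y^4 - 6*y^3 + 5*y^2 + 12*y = (y)*(y^3 - 6*y^2 + 5*y + 12) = y*(y + 1)*(y^2 - 7*y + 12) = y*(y - 4)*(y + 1)*(y - 3)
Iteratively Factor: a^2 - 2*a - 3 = (a - 3)*(a + 1)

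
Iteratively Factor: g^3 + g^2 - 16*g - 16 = (g - 4)*(g^2 + 5*g + 4) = (g - 4)*(g + 4)*(g + 1)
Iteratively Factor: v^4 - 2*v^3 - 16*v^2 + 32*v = (v - 2)*(v^3 - 16*v) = (v - 2)*(v + 4)*(v^2 - 4*v) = v*(v - 2)*(v + 4)*(v - 4)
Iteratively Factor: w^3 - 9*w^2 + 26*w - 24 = (w - 2)*(w^2 - 7*w + 12) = (w - 4)*(w - 2)*(w - 3)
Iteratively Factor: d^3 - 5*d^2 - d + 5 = (d - 1)*(d^2 - 4*d - 5) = (d - 1)*(d + 1)*(d - 5)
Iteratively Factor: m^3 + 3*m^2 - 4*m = (m)*(m^2 + 3*m - 4) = m*(m - 1)*(m + 4)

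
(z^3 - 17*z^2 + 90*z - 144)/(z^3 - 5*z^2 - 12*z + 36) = (z^2 - 11*z + 24)/(z^2 + z - 6)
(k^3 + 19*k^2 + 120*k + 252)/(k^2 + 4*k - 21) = (k^2 + 12*k + 36)/(k - 3)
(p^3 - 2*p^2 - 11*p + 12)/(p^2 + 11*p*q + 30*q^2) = (p^3 - 2*p^2 - 11*p + 12)/(p^2 + 11*p*q + 30*q^2)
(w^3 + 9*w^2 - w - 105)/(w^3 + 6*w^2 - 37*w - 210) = (w - 3)/(w - 6)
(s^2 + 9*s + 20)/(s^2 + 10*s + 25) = (s + 4)/(s + 5)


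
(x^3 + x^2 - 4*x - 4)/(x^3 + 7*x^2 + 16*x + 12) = (x^2 - x - 2)/(x^2 + 5*x + 6)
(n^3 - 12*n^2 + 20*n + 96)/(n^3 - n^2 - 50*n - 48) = (n^2 - 4*n - 12)/(n^2 + 7*n + 6)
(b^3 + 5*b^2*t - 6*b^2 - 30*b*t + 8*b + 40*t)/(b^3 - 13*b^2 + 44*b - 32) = (b^2 + 5*b*t - 2*b - 10*t)/(b^2 - 9*b + 8)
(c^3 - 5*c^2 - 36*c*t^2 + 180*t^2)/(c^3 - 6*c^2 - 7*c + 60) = (c^2 - 36*t^2)/(c^2 - c - 12)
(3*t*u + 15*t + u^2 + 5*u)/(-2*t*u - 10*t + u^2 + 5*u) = (-3*t - u)/(2*t - u)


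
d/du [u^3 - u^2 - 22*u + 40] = 3*u^2 - 2*u - 22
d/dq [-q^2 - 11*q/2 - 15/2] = -2*q - 11/2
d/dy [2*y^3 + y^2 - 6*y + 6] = 6*y^2 + 2*y - 6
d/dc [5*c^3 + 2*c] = 15*c^2 + 2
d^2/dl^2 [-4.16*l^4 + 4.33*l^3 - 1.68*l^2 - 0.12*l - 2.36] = -49.92*l^2 + 25.98*l - 3.36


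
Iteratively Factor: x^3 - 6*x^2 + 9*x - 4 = (x - 1)*(x^2 - 5*x + 4) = (x - 4)*(x - 1)*(x - 1)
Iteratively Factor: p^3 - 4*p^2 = (p - 4)*(p^2) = p*(p - 4)*(p)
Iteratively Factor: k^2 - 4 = (k + 2)*(k - 2)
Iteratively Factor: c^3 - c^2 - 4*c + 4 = (c + 2)*(c^2 - 3*c + 2) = (c - 2)*(c + 2)*(c - 1)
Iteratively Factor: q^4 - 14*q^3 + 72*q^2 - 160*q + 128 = (q - 4)*(q^3 - 10*q^2 + 32*q - 32) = (q - 4)*(q - 2)*(q^2 - 8*q + 16) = (q - 4)^2*(q - 2)*(q - 4)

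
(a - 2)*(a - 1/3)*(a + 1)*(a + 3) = a^4 + 5*a^3/3 - 17*a^2/3 - 13*a/3 + 2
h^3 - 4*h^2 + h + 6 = (h - 3)*(h - 2)*(h + 1)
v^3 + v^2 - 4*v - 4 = (v - 2)*(v + 1)*(v + 2)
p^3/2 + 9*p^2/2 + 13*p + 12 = (p/2 + 1)*(p + 3)*(p + 4)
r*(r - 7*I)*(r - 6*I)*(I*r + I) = I*r^4 + 13*r^3 + I*r^3 + 13*r^2 - 42*I*r^2 - 42*I*r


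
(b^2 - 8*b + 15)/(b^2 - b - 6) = (b - 5)/(b + 2)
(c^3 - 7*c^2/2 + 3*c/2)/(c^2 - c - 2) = c*(-2*c^2 + 7*c - 3)/(2*(-c^2 + c + 2))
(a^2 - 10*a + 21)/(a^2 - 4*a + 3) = (a - 7)/(a - 1)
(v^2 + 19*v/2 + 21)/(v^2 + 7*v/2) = (v + 6)/v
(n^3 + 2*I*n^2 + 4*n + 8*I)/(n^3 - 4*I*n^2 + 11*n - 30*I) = (n^2 + 4*I*n - 4)/(n^2 - 2*I*n + 15)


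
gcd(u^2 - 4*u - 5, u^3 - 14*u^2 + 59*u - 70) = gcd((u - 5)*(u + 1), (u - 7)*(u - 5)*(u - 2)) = u - 5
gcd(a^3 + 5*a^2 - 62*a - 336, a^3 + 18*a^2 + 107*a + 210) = a^2 + 13*a + 42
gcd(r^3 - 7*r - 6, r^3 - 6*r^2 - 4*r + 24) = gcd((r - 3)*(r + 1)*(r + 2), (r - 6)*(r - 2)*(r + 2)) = r + 2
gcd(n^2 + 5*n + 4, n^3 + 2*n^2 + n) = n + 1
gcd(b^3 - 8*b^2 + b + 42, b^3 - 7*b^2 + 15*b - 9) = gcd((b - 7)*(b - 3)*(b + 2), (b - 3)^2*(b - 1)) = b - 3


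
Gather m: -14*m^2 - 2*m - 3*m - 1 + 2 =-14*m^2 - 5*m + 1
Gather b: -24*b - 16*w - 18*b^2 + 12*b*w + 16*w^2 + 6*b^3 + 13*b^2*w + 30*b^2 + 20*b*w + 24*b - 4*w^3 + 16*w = 6*b^3 + b^2*(13*w + 12) + 32*b*w - 4*w^3 + 16*w^2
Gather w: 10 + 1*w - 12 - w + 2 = 0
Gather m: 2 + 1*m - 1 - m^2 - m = 1 - m^2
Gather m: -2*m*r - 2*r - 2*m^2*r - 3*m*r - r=-2*m^2*r - 5*m*r - 3*r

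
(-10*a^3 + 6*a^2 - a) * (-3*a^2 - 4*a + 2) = 30*a^5 + 22*a^4 - 41*a^3 + 16*a^2 - 2*a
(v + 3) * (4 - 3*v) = -3*v^2 - 5*v + 12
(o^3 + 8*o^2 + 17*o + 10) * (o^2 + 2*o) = o^5 + 10*o^4 + 33*o^3 + 44*o^2 + 20*o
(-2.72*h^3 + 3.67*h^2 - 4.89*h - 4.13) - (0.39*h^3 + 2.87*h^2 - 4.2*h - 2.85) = -3.11*h^3 + 0.8*h^2 - 0.69*h - 1.28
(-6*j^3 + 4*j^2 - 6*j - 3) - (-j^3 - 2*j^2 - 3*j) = -5*j^3 + 6*j^2 - 3*j - 3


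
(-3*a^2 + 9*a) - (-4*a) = -3*a^2 + 13*a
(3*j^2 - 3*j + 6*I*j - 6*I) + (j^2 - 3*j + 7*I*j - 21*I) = 4*j^2 - 6*j + 13*I*j - 27*I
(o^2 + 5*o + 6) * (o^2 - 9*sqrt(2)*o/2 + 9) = o^4 - 9*sqrt(2)*o^3/2 + 5*o^3 - 45*sqrt(2)*o^2/2 + 15*o^2 - 27*sqrt(2)*o + 45*o + 54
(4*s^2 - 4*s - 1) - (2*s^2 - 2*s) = 2*s^2 - 2*s - 1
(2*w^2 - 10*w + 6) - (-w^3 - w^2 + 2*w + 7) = w^3 + 3*w^2 - 12*w - 1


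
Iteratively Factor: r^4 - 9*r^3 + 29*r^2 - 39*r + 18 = (r - 3)*(r^3 - 6*r^2 + 11*r - 6) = (r - 3)*(r - 2)*(r^2 - 4*r + 3) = (r - 3)*(r - 2)*(r - 1)*(r - 3)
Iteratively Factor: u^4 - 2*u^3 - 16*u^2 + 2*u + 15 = (u - 1)*(u^3 - u^2 - 17*u - 15) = (u - 1)*(u + 3)*(u^2 - 4*u - 5) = (u - 1)*(u + 1)*(u + 3)*(u - 5)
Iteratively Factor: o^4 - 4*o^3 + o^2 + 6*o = (o - 3)*(o^3 - o^2 - 2*o) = o*(o - 3)*(o^2 - o - 2) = o*(o - 3)*(o + 1)*(o - 2)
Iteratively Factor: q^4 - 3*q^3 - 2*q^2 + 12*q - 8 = (q - 2)*(q^3 - q^2 - 4*q + 4) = (q - 2)*(q - 1)*(q^2 - 4) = (q - 2)^2*(q - 1)*(q + 2)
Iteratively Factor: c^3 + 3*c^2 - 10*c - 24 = (c + 2)*(c^2 + c - 12) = (c - 3)*(c + 2)*(c + 4)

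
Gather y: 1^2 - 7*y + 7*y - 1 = 0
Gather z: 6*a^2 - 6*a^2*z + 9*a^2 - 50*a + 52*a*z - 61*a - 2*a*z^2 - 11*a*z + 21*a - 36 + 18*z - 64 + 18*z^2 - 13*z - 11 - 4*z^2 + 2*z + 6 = 15*a^2 - 90*a + z^2*(14 - 2*a) + z*(-6*a^2 + 41*a + 7) - 105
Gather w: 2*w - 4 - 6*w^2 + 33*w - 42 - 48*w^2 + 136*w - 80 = -54*w^2 + 171*w - 126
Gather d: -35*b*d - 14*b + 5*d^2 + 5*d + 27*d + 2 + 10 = -14*b + 5*d^2 + d*(32 - 35*b) + 12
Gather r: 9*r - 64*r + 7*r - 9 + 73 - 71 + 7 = -48*r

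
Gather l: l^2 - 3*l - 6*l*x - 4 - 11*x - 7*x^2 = l^2 + l*(-6*x - 3) - 7*x^2 - 11*x - 4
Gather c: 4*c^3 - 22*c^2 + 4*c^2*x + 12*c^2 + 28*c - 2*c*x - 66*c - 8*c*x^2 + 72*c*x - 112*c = 4*c^3 + c^2*(4*x - 10) + c*(-8*x^2 + 70*x - 150)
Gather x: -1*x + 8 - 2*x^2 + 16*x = -2*x^2 + 15*x + 8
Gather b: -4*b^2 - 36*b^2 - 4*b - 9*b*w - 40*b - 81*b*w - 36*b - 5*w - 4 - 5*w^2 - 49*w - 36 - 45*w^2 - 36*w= -40*b^2 + b*(-90*w - 80) - 50*w^2 - 90*w - 40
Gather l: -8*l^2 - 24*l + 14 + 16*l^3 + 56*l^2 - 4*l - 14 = 16*l^3 + 48*l^2 - 28*l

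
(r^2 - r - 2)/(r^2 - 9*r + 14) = (r + 1)/(r - 7)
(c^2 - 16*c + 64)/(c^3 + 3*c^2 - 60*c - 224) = (c - 8)/(c^2 + 11*c + 28)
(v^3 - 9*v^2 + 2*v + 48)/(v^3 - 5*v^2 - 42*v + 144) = (v + 2)/(v + 6)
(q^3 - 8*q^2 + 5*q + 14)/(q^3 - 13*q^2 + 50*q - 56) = (q + 1)/(q - 4)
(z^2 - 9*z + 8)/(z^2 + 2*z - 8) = (z^2 - 9*z + 8)/(z^2 + 2*z - 8)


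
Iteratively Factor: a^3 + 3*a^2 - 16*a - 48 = (a + 4)*(a^2 - a - 12) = (a + 3)*(a + 4)*(a - 4)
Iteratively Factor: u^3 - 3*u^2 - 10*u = (u)*(u^2 - 3*u - 10) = u*(u + 2)*(u - 5)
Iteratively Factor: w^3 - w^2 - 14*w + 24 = (w + 4)*(w^2 - 5*w + 6) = (w - 2)*(w + 4)*(w - 3)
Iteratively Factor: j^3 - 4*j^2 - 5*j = (j + 1)*(j^2 - 5*j) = j*(j + 1)*(j - 5)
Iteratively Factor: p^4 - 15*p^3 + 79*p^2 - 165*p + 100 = (p - 4)*(p^3 - 11*p^2 + 35*p - 25) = (p - 5)*(p - 4)*(p^2 - 6*p + 5) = (p - 5)^2*(p - 4)*(p - 1)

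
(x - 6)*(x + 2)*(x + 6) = x^3 + 2*x^2 - 36*x - 72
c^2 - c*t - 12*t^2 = (c - 4*t)*(c + 3*t)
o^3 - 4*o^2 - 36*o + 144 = (o - 6)*(o - 4)*(o + 6)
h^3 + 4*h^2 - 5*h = h*(h - 1)*(h + 5)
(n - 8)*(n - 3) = n^2 - 11*n + 24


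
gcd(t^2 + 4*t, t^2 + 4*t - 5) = 1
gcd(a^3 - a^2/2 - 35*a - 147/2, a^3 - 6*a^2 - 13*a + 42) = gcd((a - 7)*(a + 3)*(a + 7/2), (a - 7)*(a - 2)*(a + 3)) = a^2 - 4*a - 21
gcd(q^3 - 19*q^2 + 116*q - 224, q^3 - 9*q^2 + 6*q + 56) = q^2 - 11*q + 28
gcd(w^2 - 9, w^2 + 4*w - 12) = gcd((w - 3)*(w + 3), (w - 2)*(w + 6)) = 1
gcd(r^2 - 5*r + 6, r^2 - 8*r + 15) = r - 3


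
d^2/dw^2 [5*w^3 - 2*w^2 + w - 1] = 30*w - 4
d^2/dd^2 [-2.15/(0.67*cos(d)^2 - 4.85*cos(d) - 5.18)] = (-3.86054*(1 - cos(d)^2)^2 + 20.959275*cos(d)^3 - 82.350805*cos(d)^2 + 12.0959*cos(d) + 119.93087)/(-0.67*cos(d)^2 + 4.85*cos(d) + 5.18)^3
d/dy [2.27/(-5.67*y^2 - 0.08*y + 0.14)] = (25.7418*y + 0.1816)/(5.67*y^2 + 0.08*y - 0.14)^2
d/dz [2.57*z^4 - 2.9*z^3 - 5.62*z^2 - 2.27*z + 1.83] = 10.28*z^3 - 8.7*z^2 - 11.24*z - 2.27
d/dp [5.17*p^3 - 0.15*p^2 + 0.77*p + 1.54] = 15.51*p^2 - 0.3*p + 0.77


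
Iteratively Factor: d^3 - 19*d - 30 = (d - 5)*(d^2 + 5*d + 6) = (d - 5)*(d + 2)*(d + 3)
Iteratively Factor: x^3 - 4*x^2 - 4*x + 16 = (x - 4)*(x^2 - 4) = (x - 4)*(x - 2)*(x + 2)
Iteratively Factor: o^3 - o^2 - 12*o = (o)*(o^2 - o - 12) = o*(o + 3)*(o - 4)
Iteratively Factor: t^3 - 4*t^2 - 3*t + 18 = (t + 2)*(t^2 - 6*t + 9) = (t - 3)*(t + 2)*(t - 3)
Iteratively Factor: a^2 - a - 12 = (a + 3)*(a - 4)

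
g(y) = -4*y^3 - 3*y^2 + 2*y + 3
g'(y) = -12*y^2 - 6*y + 2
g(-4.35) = 266.78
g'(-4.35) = -198.97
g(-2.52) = 42.92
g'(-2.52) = -59.08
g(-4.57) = 312.98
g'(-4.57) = -221.20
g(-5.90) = 708.29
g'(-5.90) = -380.32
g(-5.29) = 500.61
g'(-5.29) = -302.07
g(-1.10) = 2.49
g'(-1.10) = -5.92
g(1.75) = -24.12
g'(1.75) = -45.25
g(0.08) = 3.14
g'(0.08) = 1.44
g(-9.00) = 2658.00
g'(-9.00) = -916.00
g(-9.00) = 2658.00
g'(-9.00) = -916.00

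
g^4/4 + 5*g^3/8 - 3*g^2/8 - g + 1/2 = (g/4 + 1/2)*(g - 1)*(g - 1/2)*(g + 2)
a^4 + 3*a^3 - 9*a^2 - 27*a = a*(a - 3)*(a + 3)^2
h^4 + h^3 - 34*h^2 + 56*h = h*(h - 4)*(h - 2)*(h + 7)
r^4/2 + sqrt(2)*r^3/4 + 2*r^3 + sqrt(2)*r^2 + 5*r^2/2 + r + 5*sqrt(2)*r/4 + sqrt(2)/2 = (r/2 + 1)*(r + 1)^2*(r + sqrt(2)/2)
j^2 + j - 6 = (j - 2)*(j + 3)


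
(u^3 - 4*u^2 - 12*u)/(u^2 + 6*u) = (u^2 - 4*u - 12)/(u + 6)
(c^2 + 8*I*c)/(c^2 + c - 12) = c*(c + 8*I)/(c^2 + c - 12)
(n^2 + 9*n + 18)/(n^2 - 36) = (n + 3)/(n - 6)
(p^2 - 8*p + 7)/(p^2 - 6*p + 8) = (p^2 - 8*p + 7)/(p^2 - 6*p + 8)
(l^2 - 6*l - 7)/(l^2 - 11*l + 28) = (l + 1)/(l - 4)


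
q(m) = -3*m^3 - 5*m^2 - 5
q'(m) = -9*m^2 - 10*m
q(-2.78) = 20.81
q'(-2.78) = -41.76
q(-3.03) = 32.55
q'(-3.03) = -52.33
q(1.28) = -19.48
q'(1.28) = -27.55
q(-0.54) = -5.99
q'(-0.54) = 2.78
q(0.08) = -5.03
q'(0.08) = -0.86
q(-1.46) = -6.32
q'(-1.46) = -4.58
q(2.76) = -106.16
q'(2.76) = -96.16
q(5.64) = -702.27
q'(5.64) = -342.69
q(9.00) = -2597.00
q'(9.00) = -819.00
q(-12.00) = 4459.00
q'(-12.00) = -1176.00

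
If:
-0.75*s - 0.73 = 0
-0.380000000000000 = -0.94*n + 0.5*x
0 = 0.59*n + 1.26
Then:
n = -2.14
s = -0.97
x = -4.77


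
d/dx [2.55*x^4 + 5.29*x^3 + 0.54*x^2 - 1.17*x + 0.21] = 10.2*x^3 + 15.87*x^2 + 1.08*x - 1.17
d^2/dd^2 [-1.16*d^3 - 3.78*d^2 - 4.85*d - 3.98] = -6.96*d - 7.56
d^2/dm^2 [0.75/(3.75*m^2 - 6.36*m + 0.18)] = (-21.09375*m^2 + 35.775*m + 0.75*(7.5*m - 6.36)*(15.0*m - 12.72) - 1.0125)/(3.75*m^2 - 6.36*m + 0.18)^3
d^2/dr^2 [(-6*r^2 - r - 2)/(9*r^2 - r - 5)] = 6*(-45*r^3 - 432*r^2 - 27*r - 79)/(729*r^6 - 243*r^5 - 1188*r^4 + 269*r^3 + 660*r^2 - 75*r - 125)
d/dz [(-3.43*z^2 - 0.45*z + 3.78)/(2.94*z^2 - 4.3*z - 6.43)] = (16.072*z^2 + 21.8834*z + 19.1475)/(8.6436*z^4 - 25.284*z^3 - 19.3184*z^2 + 55.298*z + 41.3449)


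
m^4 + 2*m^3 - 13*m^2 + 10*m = m*(m - 2)*(m - 1)*(m + 5)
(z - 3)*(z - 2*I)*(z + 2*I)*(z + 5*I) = z^4 - 3*z^3 + 5*I*z^3 + 4*z^2 - 15*I*z^2 - 12*z + 20*I*z - 60*I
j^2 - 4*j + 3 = (j - 3)*(j - 1)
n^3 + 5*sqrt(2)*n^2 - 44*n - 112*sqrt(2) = (n - 4*sqrt(2))*(n + 2*sqrt(2))*(n + 7*sqrt(2))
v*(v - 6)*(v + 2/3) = v^3 - 16*v^2/3 - 4*v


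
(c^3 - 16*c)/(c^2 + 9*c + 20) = c*(c - 4)/(c + 5)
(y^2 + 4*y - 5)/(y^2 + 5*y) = (y - 1)/y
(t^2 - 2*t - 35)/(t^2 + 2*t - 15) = (t - 7)/(t - 3)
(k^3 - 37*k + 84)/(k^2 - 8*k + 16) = (k^2 + 4*k - 21)/(k - 4)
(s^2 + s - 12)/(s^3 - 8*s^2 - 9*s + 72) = (s + 4)/(s^2 - 5*s - 24)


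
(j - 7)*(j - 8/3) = j^2 - 29*j/3 + 56/3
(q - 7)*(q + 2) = q^2 - 5*q - 14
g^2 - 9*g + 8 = (g - 8)*(g - 1)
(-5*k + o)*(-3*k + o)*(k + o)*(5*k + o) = 75*k^4 + 50*k^3*o - 28*k^2*o^2 - 2*k*o^3 + o^4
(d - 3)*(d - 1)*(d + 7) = d^3 + 3*d^2 - 25*d + 21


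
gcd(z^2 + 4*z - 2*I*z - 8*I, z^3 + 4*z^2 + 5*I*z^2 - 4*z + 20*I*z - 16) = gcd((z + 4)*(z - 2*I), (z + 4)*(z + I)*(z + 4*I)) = z + 4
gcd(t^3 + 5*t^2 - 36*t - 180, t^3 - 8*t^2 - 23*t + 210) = t^2 - t - 30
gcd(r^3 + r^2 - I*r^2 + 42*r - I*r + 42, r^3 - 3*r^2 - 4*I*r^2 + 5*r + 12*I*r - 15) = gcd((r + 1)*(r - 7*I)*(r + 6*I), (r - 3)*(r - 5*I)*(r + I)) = 1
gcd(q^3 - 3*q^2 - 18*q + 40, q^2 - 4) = q - 2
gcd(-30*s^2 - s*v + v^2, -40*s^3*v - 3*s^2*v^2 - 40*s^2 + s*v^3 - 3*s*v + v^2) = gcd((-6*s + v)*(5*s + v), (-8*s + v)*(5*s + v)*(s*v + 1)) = 5*s + v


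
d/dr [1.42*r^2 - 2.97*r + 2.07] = 2.84*r - 2.97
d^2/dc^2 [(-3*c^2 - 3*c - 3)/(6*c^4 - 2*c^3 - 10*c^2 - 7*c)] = 6*(-108*c^8 - 180*c^7 - 328*c^6 + 96*c^5 + 372*c^4 - 92*c^3 - 342*c^2 - 210*c - 49)/(c^3*(216*c^9 - 216*c^8 - 1008*c^7 - 44*c^6 + 2184*c^5 + 1836*c^4 - 958*c^3 - 2394*c^2 - 1470*c - 343))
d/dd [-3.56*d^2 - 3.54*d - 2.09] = -7.12*d - 3.54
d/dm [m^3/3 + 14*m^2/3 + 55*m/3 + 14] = m^2 + 28*m/3 + 55/3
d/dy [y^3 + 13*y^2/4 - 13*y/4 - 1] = 3*y^2 + 13*y/2 - 13/4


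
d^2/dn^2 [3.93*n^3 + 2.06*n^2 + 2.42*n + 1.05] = 23.58*n + 4.12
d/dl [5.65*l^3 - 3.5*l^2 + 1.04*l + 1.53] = 16.95*l^2 - 7.0*l + 1.04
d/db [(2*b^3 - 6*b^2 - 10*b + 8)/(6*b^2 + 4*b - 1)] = 2*(6*b^4 + 8*b^3 + 15*b^2 - 42*b - 11)/(36*b^4 + 48*b^3 + 4*b^2 - 8*b + 1)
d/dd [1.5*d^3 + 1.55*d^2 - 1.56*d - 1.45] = 4.5*d^2 + 3.1*d - 1.56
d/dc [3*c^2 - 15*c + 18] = 6*c - 15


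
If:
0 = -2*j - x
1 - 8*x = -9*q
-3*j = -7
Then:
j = 7/3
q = -115/27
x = -14/3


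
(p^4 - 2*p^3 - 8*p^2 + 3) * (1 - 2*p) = -2*p^5 + 5*p^4 + 14*p^3 - 8*p^2 - 6*p + 3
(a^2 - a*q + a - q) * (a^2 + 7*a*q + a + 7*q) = a^4 + 6*a^3*q + 2*a^3 - 7*a^2*q^2 + 12*a^2*q + a^2 - 14*a*q^2 + 6*a*q - 7*q^2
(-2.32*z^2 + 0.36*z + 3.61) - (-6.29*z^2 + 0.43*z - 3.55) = 3.97*z^2 - 0.07*z + 7.16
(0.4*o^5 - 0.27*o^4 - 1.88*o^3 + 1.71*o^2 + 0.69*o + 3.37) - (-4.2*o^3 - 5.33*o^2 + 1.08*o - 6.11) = 0.4*o^5 - 0.27*o^4 + 2.32*o^3 + 7.04*o^2 - 0.39*o + 9.48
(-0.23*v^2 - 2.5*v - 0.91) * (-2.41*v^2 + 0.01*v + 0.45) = 0.5543*v^4 + 6.0227*v^3 + 2.0646*v^2 - 1.1341*v - 0.4095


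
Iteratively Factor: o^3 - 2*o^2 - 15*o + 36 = (o - 3)*(o^2 + o - 12) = (o - 3)*(o + 4)*(o - 3)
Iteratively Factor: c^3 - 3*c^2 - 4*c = (c + 1)*(c^2 - 4*c) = c*(c + 1)*(c - 4)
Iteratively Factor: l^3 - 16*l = (l)*(l^2 - 16) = l*(l + 4)*(l - 4)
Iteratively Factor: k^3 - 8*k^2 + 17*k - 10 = (k - 2)*(k^2 - 6*k + 5) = (k - 2)*(k - 1)*(k - 5)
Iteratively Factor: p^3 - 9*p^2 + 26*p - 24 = (p - 4)*(p^2 - 5*p + 6) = (p - 4)*(p - 2)*(p - 3)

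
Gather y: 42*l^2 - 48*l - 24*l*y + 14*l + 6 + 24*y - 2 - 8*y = 42*l^2 - 34*l + y*(16 - 24*l) + 4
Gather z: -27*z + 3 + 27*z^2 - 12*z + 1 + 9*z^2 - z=36*z^2 - 40*z + 4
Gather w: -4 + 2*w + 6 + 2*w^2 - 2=2*w^2 + 2*w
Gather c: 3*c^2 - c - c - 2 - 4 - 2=3*c^2 - 2*c - 8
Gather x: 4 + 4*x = 4*x + 4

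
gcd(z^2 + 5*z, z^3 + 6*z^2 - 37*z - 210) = z + 5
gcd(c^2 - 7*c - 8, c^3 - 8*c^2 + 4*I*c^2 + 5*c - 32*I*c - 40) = c - 8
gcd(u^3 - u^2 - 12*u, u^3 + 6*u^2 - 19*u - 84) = u^2 - u - 12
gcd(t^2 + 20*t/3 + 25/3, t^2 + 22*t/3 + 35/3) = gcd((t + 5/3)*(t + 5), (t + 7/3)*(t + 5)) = t + 5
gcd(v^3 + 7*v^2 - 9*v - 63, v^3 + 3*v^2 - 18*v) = v - 3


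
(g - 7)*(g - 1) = g^2 - 8*g + 7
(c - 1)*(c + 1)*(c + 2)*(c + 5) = c^4 + 7*c^3 + 9*c^2 - 7*c - 10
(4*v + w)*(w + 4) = 4*v*w + 16*v + w^2 + 4*w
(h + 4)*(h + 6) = h^2 + 10*h + 24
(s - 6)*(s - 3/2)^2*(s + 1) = s^4 - 8*s^3 + 45*s^2/4 + 27*s/4 - 27/2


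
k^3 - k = k*(k - 1)*(k + 1)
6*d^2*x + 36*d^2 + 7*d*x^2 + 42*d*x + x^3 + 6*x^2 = (d + x)*(6*d + x)*(x + 6)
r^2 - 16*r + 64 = (r - 8)^2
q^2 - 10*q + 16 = (q - 8)*(q - 2)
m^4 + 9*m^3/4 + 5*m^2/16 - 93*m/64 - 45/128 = (m - 3/4)*(m + 1/4)*(m + 5/4)*(m + 3/2)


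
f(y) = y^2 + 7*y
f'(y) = 2*y + 7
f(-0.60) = -3.84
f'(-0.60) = 5.80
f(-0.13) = -0.89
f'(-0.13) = 6.74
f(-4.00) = -12.00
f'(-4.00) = -1.00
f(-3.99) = -12.01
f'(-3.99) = -0.98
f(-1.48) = -8.17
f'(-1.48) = 4.04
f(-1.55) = -8.45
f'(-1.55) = 3.90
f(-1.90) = -9.69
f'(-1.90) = 3.20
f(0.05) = 0.35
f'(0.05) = 7.10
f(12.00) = 228.00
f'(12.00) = 31.00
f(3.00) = 30.00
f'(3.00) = 13.00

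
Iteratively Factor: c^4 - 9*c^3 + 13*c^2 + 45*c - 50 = (c - 1)*(c^3 - 8*c^2 + 5*c + 50) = (c - 5)*(c - 1)*(c^2 - 3*c - 10) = (c - 5)*(c - 1)*(c + 2)*(c - 5)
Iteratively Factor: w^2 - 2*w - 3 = (w - 3)*(w + 1)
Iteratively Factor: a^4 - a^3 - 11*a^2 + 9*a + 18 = (a - 2)*(a^3 + a^2 - 9*a - 9) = (a - 2)*(a + 3)*(a^2 - 2*a - 3) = (a - 2)*(a + 1)*(a + 3)*(a - 3)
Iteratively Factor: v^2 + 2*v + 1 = (v + 1)*(v + 1)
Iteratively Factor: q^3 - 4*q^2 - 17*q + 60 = (q + 4)*(q^2 - 8*q + 15) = (q - 3)*(q + 4)*(q - 5)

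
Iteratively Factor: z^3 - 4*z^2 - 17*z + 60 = (z - 5)*(z^2 + z - 12) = (z - 5)*(z - 3)*(z + 4)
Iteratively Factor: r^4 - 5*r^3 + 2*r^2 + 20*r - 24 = (r - 2)*(r^3 - 3*r^2 - 4*r + 12) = (r - 2)*(r + 2)*(r^2 - 5*r + 6) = (r - 3)*(r - 2)*(r + 2)*(r - 2)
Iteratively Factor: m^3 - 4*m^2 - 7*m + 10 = (m + 2)*(m^2 - 6*m + 5) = (m - 5)*(m + 2)*(m - 1)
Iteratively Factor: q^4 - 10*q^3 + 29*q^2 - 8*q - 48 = (q + 1)*(q^3 - 11*q^2 + 40*q - 48) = (q - 4)*(q + 1)*(q^2 - 7*q + 12) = (q - 4)^2*(q + 1)*(q - 3)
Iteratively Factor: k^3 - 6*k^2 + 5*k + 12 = (k - 4)*(k^2 - 2*k - 3) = (k - 4)*(k + 1)*(k - 3)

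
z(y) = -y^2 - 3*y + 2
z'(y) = -2*y - 3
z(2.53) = -11.99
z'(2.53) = -8.06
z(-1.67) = 4.22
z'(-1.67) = 0.34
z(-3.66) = -0.42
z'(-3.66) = 4.32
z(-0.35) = 2.93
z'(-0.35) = -2.30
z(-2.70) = 2.81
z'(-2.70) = 2.40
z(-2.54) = 3.17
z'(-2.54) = 2.08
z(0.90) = -1.51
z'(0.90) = -4.80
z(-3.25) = 1.19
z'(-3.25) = 3.50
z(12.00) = -178.00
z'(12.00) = -27.00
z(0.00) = 2.00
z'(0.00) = -3.00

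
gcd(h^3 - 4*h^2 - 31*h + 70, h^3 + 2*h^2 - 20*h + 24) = h - 2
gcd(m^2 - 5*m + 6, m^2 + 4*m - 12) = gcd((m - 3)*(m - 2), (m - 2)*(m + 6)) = m - 2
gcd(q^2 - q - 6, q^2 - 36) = 1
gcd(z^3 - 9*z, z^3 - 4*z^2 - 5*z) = z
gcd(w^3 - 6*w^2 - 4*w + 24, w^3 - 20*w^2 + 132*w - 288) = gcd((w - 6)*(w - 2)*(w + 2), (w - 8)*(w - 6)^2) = w - 6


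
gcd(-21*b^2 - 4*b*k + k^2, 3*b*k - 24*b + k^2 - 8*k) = 3*b + k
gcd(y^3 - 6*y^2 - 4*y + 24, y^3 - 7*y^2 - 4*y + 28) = y^2 - 4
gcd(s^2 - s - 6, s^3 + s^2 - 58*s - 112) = s + 2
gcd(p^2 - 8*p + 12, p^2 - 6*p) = p - 6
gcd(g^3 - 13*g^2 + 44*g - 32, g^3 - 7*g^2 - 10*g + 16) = g^2 - 9*g + 8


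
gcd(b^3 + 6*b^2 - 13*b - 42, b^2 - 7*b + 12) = b - 3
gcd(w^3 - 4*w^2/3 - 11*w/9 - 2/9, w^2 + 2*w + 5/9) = w + 1/3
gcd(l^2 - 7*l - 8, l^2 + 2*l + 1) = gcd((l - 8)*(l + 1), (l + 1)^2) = l + 1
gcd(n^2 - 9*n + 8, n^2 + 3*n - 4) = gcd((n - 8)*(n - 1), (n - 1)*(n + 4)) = n - 1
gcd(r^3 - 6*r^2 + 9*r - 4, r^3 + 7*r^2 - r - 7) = r - 1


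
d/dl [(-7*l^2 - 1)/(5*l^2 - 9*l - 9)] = (63*l^2 + 136*l - 9)/(25*l^4 - 90*l^3 - 9*l^2 + 162*l + 81)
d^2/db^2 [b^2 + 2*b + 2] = 2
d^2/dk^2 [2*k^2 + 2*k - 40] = 4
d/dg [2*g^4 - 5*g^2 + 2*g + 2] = 8*g^3 - 10*g + 2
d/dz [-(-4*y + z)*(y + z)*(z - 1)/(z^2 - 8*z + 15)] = (-2*(y + z)*(4*y - z)*(z - 4)*(z - 1) + (z^2 - 8*z + 15)*((y + z)*(4*y - z) - (y + z)*(z - 1) + (4*y - z)*(z - 1)))/(z^2 - 8*z + 15)^2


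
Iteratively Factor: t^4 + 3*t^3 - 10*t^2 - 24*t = (t + 4)*(t^3 - t^2 - 6*t) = (t - 3)*(t + 4)*(t^2 + 2*t) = (t - 3)*(t + 2)*(t + 4)*(t)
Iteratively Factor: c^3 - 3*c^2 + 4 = (c - 2)*(c^2 - c - 2) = (c - 2)^2*(c + 1)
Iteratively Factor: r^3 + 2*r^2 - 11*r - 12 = (r + 1)*(r^2 + r - 12) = (r + 1)*(r + 4)*(r - 3)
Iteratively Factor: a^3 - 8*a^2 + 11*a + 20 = (a + 1)*(a^2 - 9*a + 20) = (a - 5)*(a + 1)*(a - 4)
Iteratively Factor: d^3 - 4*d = (d)*(d^2 - 4) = d*(d + 2)*(d - 2)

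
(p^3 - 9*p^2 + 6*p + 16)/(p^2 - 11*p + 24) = (p^2 - p - 2)/(p - 3)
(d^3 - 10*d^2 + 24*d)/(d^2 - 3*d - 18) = d*(d - 4)/(d + 3)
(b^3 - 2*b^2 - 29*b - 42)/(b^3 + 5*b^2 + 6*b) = (b - 7)/b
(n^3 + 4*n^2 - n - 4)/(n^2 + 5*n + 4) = n - 1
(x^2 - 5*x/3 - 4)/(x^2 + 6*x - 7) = (x^2 - 5*x/3 - 4)/(x^2 + 6*x - 7)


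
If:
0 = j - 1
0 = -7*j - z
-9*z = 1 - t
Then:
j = 1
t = -62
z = -7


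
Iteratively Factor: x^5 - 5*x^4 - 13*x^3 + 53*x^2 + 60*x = (x - 4)*(x^4 - x^3 - 17*x^2 - 15*x) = (x - 4)*(x + 1)*(x^3 - 2*x^2 - 15*x) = x*(x - 4)*(x + 1)*(x^2 - 2*x - 15) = x*(x - 4)*(x + 1)*(x + 3)*(x - 5)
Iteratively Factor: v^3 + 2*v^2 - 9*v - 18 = (v - 3)*(v^2 + 5*v + 6) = (v - 3)*(v + 2)*(v + 3)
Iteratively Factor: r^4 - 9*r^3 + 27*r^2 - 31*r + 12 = (r - 3)*(r^3 - 6*r^2 + 9*r - 4) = (r - 3)*(r - 1)*(r^2 - 5*r + 4) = (r - 3)*(r - 1)^2*(r - 4)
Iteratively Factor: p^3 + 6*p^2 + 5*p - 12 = (p + 3)*(p^2 + 3*p - 4) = (p + 3)*(p + 4)*(p - 1)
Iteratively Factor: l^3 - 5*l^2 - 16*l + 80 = (l + 4)*(l^2 - 9*l + 20) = (l - 5)*(l + 4)*(l - 4)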